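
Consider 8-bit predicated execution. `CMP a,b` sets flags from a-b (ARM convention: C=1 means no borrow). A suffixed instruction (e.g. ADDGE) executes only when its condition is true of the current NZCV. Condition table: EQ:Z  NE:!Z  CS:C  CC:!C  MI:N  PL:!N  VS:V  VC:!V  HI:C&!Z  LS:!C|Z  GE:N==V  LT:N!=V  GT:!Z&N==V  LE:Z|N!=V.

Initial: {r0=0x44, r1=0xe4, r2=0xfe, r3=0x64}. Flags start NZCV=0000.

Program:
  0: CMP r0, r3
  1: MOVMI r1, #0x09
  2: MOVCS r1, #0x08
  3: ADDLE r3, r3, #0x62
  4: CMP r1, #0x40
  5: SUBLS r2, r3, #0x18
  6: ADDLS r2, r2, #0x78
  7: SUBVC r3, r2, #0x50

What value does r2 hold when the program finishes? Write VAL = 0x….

VAL = 0x26

0: ✓ CMP  NZCV=1000
1: ✓ MOVMI  r1←0x09
2: · MOVCS
3: ✓ ADDLE  r3←0xc6
4: ✓ CMP  NZCV=1000
5: ✓ SUBLS  r2←0xae
6: ✓ ADDLS  r2←0x26
7: ✓ SUBVC  r3←0xd6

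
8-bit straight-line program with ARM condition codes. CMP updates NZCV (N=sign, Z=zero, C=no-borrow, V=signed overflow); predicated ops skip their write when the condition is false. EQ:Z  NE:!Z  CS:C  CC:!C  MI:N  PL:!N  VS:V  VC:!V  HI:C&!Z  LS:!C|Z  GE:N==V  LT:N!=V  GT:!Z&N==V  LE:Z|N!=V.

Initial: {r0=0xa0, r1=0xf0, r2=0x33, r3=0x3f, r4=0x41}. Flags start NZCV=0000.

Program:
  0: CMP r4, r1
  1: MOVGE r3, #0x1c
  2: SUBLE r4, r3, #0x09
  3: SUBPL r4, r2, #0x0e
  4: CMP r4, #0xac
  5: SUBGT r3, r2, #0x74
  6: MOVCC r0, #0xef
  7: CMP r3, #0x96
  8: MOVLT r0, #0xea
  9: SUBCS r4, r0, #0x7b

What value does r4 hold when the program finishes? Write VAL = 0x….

VAL = 0x74

0: ✓ CMP  NZCV=0000
1: ✓ MOVGE  r3←0x1c
2: · SUBLE
3: ✓ SUBPL  r4←0x25
4: ✓ CMP  NZCV=0000
5: ✓ SUBGT  r3←0xbf
6: ✓ MOVCC  r0←0xef
7: ✓ CMP  NZCV=0010
8: · MOVLT
9: ✓ SUBCS  r4←0x74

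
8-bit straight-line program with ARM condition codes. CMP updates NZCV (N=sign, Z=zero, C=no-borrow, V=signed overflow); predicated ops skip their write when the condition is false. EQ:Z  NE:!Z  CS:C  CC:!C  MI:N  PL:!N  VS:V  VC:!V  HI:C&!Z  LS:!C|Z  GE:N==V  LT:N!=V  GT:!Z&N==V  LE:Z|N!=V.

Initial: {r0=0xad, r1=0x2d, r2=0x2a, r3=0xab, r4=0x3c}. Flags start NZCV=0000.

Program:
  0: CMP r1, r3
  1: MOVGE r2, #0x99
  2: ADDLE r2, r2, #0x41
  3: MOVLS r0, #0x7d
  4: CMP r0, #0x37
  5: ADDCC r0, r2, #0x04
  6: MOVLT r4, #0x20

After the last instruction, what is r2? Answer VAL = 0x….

0: ✓ CMP  NZCV=1001
1: ✓ MOVGE  r2←0x99
2: · ADDLE
3: ✓ MOVLS  r0←0x7d
4: ✓ CMP  NZCV=0010
5: · ADDCC
6: · MOVLT

VAL = 0x99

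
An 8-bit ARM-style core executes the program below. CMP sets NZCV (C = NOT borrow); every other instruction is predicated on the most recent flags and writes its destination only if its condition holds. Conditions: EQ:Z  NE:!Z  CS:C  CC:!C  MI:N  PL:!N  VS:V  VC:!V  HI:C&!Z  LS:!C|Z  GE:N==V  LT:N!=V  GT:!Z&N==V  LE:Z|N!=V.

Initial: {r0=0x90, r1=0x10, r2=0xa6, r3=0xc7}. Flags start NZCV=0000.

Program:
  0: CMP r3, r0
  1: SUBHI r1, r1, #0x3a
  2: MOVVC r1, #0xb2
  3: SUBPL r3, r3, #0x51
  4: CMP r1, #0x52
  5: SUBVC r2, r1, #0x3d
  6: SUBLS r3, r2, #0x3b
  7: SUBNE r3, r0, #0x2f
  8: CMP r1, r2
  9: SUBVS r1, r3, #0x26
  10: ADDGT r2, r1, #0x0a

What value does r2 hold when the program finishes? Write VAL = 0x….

0: ✓ CMP  NZCV=0010
1: ✓ SUBHI  r1←0xd6
2: ✓ MOVVC  r1←0xb2
3: ✓ SUBPL  r3←0x76
4: ✓ CMP  NZCV=0011
5: · SUBVC
6: · SUBLS
7: ✓ SUBNE  r3←0x61
8: ✓ CMP  NZCV=0010
9: · SUBVS
10: ✓ ADDGT  r2←0xbc

VAL = 0xbc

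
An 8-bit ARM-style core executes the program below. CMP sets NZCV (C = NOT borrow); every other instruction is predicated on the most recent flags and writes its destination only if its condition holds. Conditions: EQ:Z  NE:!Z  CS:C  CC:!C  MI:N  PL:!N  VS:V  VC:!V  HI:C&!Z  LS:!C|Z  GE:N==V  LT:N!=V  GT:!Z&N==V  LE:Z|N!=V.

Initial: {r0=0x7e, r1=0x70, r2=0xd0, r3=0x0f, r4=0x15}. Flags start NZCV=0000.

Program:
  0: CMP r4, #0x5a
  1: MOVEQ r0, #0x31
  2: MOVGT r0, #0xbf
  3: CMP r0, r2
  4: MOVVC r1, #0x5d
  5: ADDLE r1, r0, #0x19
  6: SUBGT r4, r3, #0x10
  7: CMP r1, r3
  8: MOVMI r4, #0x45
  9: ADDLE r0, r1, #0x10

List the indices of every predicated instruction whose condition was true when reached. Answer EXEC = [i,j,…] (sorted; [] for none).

EXEC = [6]

[0] flags=1000 → (cmp)
[1] flags=1000 EQ?F → skip
[2] flags=1000 GT?F → skip
[3] flags=1001 → (cmp)
[4] flags=1001 VC?F → skip
[5] flags=1001 LE?F → skip
[6] flags=1001 GT?T → r4=0xff
[7] flags=0010 → (cmp)
[8] flags=0010 MI?F → skip
[9] flags=0010 LE?F → skip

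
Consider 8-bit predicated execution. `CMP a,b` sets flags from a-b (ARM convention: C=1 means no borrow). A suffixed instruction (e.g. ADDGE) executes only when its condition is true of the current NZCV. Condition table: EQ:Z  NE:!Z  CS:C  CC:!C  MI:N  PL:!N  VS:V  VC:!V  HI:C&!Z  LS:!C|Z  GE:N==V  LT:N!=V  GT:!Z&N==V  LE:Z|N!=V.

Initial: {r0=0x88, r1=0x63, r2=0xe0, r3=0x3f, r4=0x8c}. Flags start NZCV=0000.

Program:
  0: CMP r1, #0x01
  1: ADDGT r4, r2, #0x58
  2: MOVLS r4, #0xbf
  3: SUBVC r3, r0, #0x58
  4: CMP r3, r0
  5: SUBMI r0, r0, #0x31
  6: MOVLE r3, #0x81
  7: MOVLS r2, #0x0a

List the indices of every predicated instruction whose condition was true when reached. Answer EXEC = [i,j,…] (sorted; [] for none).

EXEC = [1,3,5,7]

0: ✓ CMP  NZCV=0010
1: ✓ ADDGT  r4←0x38
2: · MOVLS
3: ✓ SUBVC  r3←0x30
4: ✓ CMP  NZCV=1001
5: ✓ SUBMI  r0←0x57
6: · MOVLE
7: ✓ MOVLS  r2←0x0a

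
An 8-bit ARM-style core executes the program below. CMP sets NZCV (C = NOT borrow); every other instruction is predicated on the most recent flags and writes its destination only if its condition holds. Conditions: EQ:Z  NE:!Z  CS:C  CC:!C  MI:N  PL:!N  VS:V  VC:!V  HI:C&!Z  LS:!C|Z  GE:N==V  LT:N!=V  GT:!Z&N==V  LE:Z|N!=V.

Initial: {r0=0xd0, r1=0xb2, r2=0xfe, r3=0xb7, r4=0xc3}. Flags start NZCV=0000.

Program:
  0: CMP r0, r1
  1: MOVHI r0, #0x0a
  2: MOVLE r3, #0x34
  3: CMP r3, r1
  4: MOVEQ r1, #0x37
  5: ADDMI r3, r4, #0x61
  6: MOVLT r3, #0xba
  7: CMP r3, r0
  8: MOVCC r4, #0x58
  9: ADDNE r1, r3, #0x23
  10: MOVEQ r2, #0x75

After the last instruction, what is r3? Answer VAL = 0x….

[0] flags=0010 → (cmp)
[1] flags=0010 HI?T → r0=0x0a
[2] flags=0010 LE?F → skip
[3] flags=0010 → (cmp)
[4] flags=0010 EQ?F → skip
[5] flags=0010 MI?F → skip
[6] flags=0010 LT?F → skip
[7] flags=1010 → (cmp)
[8] flags=1010 CC?F → skip
[9] flags=1010 NE?T → r1=0xda
[10] flags=1010 EQ?F → skip

VAL = 0xb7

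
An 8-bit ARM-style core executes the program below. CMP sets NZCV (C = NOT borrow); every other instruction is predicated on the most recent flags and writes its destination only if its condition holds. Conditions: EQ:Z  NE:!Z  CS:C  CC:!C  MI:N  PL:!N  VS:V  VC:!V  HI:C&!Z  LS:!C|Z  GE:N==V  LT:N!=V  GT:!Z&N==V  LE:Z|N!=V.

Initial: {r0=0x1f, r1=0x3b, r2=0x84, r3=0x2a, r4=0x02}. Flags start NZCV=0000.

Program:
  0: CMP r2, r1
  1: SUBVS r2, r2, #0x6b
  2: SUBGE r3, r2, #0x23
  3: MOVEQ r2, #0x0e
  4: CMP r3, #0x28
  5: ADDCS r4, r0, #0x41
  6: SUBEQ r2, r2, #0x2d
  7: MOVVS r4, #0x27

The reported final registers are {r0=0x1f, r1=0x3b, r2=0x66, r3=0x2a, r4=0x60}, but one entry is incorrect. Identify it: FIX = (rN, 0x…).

0: ✓ CMP  NZCV=0011
1: ✓ SUBVS  r2←0x19
2: · SUBGE
3: · MOVEQ
4: ✓ CMP  NZCV=0010
5: ✓ ADDCS  r4←0x60
6: · SUBEQ
7: · MOVVS

FIX = (r2, 0x19)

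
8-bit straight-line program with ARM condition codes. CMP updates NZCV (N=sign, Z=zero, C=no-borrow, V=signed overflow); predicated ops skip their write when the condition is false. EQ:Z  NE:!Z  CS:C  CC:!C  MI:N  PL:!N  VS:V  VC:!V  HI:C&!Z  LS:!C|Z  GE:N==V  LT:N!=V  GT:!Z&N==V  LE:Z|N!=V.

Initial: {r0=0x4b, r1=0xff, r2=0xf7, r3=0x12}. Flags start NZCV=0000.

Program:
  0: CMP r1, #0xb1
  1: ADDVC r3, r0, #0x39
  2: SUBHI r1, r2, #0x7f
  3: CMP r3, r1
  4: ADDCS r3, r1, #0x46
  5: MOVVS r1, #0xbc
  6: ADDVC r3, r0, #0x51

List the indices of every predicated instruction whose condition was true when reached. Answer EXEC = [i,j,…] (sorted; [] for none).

0: ✓ CMP  NZCV=0010
1: ✓ ADDVC  r3←0x84
2: ✓ SUBHI  r1←0x78
3: ✓ CMP  NZCV=0011
4: ✓ ADDCS  r3←0xbe
5: ✓ MOVVS  r1←0xbc
6: · ADDVC

EXEC = [1,2,4,5]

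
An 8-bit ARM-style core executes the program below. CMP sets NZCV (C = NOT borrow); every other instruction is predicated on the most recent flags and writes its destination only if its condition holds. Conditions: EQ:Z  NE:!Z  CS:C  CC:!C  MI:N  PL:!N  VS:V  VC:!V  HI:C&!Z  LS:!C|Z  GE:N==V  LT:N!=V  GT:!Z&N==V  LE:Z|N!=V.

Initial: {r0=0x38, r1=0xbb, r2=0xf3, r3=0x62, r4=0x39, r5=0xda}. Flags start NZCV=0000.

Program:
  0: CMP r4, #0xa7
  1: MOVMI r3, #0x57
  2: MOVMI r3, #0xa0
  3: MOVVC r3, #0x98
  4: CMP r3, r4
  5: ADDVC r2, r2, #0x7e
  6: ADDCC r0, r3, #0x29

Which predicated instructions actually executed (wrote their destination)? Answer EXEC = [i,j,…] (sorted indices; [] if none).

EXEC = [1,2]

[0] flags=1001 → (cmp)
[1] flags=1001 MI?T → r3=0x57
[2] flags=1001 MI?T → r3=0xa0
[3] flags=1001 VC?F → skip
[4] flags=0011 → (cmp)
[5] flags=0011 VC?F → skip
[6] flags=0011 CC?F → skip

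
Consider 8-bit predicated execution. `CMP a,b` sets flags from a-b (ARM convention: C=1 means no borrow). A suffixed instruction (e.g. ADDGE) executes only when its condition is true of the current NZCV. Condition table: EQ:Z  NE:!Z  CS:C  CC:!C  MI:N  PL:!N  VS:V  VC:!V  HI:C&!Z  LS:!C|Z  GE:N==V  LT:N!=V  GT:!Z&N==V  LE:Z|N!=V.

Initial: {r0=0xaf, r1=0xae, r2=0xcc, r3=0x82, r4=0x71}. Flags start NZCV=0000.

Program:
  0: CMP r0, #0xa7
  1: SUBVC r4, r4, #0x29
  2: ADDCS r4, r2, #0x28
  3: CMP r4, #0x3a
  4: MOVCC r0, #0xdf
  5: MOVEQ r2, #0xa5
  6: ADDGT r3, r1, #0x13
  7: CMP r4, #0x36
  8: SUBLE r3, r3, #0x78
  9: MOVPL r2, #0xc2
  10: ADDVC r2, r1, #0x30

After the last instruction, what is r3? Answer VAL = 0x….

VAL = 0x0a

0: ✓ CMP  NZCV=0010
1: ✓ SUBVC  r4←0x48
2: ✓ ADDCS  r4←0xf4
3: ✓ CMP  NZCV=1010
4: · MOVCC
5: · MOVEQ
6: · ADDGT
7: ✓ CMP  NZCV=1010
8: ✓ SUBLE  r3←0x0a
9: · MOVPL
10: ✓ ADDVC  r2←0xde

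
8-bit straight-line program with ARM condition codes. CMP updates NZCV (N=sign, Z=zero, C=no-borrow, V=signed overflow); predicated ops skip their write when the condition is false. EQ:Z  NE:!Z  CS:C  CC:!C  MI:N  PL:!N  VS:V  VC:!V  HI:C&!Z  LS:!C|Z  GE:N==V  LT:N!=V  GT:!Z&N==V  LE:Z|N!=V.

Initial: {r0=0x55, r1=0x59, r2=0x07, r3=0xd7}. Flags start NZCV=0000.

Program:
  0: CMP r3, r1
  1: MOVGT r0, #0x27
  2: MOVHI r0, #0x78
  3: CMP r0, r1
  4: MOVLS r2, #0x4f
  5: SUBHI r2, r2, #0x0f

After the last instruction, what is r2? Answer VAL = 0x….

VAL = 0xf8

0: ✓ CMP  NZCV=0011
1: · MOVGT
2: ✓ MOVHI  r0←0x78
3: ✓ CMP  NZCV=0010
4: · MOVLS
5: ✓ SUBHI  r2←0xf8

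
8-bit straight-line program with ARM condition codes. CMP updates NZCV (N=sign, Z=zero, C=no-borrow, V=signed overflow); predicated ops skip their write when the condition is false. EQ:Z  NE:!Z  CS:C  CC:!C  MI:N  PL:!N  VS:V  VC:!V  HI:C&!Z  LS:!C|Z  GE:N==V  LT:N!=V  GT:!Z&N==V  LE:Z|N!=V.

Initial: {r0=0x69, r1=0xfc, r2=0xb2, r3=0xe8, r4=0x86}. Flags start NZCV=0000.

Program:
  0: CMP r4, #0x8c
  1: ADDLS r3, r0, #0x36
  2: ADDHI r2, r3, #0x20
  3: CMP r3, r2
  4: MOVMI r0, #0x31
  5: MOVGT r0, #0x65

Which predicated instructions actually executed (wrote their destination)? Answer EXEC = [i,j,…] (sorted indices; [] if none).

EXEC = [1,4]

0: ✓ CMP  NZCV=1000
1: ✓ ADDLS  r3←0x9f
2: · ADDHI
3: ✓ CMP  NZCV=1000
4: ✓ MOVMI  r0←0x31
5: · MOVGT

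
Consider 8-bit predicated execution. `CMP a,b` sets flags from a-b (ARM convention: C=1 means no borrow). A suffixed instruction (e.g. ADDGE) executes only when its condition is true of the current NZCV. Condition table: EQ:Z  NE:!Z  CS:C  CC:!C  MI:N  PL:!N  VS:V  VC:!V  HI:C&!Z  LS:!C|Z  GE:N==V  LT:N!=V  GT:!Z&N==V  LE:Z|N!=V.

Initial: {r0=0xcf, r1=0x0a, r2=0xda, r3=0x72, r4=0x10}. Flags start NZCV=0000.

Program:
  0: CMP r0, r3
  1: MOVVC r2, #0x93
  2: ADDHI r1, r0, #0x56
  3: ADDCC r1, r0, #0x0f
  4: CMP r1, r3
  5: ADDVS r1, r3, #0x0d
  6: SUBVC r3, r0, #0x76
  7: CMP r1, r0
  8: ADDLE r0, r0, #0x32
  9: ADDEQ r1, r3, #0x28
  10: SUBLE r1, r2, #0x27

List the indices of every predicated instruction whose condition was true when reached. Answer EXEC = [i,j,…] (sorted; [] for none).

EXEC = [2,6]

0: ✓ CMP  NZCV=0011
1: · MOVVC
2: ✓ ADDHI  r1←0x25
3: · ADDCC
4: ✓ CMP  NZCV=1000
5: · ADDVS
6: ✓ SUBVC  r3←0x59
7: ✓ CMP  NZCV=0000
8: · ADDLE
9: · ADDEQ
10: · SUBLE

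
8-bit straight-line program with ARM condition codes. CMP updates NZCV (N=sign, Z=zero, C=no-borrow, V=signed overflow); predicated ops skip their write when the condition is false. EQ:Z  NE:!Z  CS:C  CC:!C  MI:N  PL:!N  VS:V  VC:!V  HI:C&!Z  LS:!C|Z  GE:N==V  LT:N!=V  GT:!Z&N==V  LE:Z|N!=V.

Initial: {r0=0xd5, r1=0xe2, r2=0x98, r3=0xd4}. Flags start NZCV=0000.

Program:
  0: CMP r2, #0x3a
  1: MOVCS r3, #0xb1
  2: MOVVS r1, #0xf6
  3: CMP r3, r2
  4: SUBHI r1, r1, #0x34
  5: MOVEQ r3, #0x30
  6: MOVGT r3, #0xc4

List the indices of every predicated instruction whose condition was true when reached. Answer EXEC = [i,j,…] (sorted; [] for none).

0: ✓ CMP  NZCV=0011
1: ✓ MOVCS  r3←0xb1
2: ✓ MOVVS  r1←0xf6
3: ✓ CMP  NZCV=0010
4: ✓ SUBHI  r1←0xc2
5: · MOVEQ
6: ✓ MOVGT  r3←0xc4

EXEC = [1,2,4,6]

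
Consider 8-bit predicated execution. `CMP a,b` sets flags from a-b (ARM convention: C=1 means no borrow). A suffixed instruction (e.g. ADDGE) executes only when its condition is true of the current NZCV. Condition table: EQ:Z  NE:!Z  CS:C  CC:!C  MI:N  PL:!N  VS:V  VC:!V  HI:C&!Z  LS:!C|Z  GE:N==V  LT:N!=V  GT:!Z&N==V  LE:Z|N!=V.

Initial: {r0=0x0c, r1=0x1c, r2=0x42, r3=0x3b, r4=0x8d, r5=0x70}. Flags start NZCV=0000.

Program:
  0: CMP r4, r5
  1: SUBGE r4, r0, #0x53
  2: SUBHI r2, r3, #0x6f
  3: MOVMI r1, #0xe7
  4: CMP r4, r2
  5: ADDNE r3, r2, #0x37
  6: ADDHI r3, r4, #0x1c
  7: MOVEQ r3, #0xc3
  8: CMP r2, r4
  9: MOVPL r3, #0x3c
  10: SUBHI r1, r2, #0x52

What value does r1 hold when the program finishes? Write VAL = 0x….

0: ✓ CMP  NZCV=0011
1: · SUBGE
2: ✓ SUBHI  r2←0xcc
3: · MOVMI
4: ✓ CMP  NZCV=1000
5: ✓ ADDNE  r3←0x03
6: · ADDHI
7: · MOVEQ
8: ✓ CMP  NZCV=0010
9: ✓ MOVPL  r3←0x3c
10: ✓ SUBHI  r1←0x7a

VAL = 0x7a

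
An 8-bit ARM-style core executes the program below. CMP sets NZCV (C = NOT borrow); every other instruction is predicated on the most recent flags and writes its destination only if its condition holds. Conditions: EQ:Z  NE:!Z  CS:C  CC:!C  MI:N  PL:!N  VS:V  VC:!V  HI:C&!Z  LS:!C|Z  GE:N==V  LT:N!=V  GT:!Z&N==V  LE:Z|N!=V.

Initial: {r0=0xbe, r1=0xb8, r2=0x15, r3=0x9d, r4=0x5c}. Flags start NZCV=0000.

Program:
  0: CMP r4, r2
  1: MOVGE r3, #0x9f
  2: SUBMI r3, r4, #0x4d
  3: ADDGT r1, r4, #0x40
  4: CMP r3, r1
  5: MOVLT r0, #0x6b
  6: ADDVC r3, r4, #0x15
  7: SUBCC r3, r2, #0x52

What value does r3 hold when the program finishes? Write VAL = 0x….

VAL = 0x71

0: ✓ CMP  NZCV=0010
1: ✓ MOVGE  r3←0x9f
2: · SUBMI
3: ✓ ADDGT  r1←0x9c
4: ✓ CMP  NZCV=0010
5: · MOVLT
6: ✓ ADDVC  r3←0x71
7: · SUBCC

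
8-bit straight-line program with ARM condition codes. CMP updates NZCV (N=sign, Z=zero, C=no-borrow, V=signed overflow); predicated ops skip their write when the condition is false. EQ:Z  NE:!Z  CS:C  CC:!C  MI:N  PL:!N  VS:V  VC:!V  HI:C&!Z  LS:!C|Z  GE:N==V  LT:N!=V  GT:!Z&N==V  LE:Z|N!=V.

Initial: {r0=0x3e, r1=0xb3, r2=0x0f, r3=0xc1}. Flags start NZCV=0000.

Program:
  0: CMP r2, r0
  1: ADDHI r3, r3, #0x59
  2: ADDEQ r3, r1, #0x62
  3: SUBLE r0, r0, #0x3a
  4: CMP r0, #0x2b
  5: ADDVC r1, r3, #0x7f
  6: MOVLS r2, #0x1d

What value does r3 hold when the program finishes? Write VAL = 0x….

0: ✓ CMP  NZCV=1000
1: · ADDHI
2: · ADDEQ
3: ✓ SUBLE  r0←0x04
4: ✓ CMP  NZCV=1000
5: ✓ ADDVC  r1←0x40
6: ✓ MOVLS  r2←0x1d

VAL = 0xc1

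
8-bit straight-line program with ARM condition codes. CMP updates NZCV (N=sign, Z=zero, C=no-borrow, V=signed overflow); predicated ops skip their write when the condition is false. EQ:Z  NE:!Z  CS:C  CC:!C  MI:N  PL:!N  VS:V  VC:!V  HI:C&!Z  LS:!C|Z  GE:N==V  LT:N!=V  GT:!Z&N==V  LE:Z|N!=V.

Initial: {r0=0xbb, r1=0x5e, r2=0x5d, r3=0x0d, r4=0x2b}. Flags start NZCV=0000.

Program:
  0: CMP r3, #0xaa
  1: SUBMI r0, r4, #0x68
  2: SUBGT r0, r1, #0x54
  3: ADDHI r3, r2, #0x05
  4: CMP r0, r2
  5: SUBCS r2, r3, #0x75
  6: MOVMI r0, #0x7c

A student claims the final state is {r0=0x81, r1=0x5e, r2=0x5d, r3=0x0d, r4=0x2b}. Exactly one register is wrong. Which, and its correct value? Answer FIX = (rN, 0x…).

FIX = (r0, 0x7c)

[0] flags=0000 → (cmp)
[1] flags=0000 MI?F → skip
[2] flags=0000 GT?T → r0=0x0a
[3] flags=0000 HI?F → skip
[4] flags=1000 → (cmp)
[5] flags=1000 CS?F → skip
[6] flags=1000 MI?T → r0=0x7c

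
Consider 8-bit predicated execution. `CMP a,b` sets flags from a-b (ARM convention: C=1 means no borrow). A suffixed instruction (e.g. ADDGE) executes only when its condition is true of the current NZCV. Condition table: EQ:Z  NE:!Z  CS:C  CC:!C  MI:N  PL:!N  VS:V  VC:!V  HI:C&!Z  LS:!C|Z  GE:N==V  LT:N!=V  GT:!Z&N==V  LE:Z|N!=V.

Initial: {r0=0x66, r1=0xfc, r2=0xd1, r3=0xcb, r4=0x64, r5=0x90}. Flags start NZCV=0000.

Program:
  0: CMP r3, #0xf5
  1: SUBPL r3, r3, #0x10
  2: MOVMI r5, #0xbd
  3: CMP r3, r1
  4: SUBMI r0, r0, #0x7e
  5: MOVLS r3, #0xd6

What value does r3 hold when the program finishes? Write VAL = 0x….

VAL = 0xd6

0: ✓ CMP  NZCV=1000
1: · SUBPL
2: ✓ MOVMI  r5←0xbd
3: ✓ CMP  NZCV=1000
4: ✓ SUBMI  r0←0xe8
5: ✓ MOVLS  r3←0xd6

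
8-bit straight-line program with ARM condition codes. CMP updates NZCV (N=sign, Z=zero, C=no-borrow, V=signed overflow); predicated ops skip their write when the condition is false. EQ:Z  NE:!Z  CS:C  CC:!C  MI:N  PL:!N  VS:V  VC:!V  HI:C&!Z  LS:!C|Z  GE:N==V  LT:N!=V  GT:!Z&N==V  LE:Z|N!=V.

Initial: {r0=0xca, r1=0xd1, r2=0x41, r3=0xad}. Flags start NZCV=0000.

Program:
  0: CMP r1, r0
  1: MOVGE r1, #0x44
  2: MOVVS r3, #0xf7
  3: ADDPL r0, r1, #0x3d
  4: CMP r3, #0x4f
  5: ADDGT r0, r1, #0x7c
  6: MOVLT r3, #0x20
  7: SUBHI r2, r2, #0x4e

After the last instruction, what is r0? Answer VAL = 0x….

[0] flags=0010 → (cmp)
[1] flags=0010 GE?T → r1=0x44
[2] flags=0010 VS?F → skip
[3] flags=0010 PL?T → r0=0x81
[4] flags=0011 → (cmp)
[5] flags=0011 GT?F → skip
[6] flags=0011 LT?T → r3=0x20
[7] flags=0011 HI?T → r2=0xf3

VAL = 0x81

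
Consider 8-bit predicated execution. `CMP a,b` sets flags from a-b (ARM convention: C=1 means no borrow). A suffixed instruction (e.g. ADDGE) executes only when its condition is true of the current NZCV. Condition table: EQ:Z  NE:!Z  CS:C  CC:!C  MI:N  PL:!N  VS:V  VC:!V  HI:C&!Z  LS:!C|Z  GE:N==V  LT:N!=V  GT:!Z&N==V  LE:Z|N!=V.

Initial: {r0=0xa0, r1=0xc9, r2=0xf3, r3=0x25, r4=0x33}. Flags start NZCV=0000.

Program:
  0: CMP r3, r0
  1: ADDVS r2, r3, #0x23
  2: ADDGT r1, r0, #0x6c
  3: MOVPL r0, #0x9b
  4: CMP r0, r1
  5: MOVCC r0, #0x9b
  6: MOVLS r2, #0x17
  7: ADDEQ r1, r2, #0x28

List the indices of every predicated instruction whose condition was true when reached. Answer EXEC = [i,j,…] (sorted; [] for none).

0: ✓ CMP  NZCV=1001
1: ✓ ADDVS  r2←0x48
2: ✓ ADDGT  r1←0x0c
3: · MOVPL
4: ✓ CMP  NZCV=1010
5: · MOVCC
6: · MOVLS
7: · ADDEQ

EXEC = [1,2]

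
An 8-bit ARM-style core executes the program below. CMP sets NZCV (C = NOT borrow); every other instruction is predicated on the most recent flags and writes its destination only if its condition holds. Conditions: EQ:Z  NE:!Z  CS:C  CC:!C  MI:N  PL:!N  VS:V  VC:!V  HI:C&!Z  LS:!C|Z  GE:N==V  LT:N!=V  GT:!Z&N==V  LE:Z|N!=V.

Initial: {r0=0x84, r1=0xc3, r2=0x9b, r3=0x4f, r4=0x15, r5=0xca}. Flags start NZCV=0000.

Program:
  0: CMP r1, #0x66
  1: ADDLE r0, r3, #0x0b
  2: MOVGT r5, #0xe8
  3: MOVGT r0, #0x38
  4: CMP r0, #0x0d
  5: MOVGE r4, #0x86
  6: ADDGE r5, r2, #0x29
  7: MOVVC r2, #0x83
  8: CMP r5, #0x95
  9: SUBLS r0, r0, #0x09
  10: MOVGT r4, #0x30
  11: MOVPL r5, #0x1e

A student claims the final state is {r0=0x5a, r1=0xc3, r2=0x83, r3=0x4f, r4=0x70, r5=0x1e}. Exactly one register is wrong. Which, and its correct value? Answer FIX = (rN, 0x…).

0: ✓ CMP  NZCV=0011
1: ✓ ADDLE  r0←0x5a
2: · MOVGT
3: · MOVGT
4: ✓ CMP  NZCV=0010
5: ✓ MOVGE  r4←0x86
6: ✓ ADDGE  r5←0xc4
7: ✓ MOVVC  r2←0x83
8: ✓ CMP  NZCV=0010
9: · SUBLS
10: ✓ MOVGT  r4←0x30
11: ✓ MOVPL  r5←0x1e

FIX = (r4, 0x30)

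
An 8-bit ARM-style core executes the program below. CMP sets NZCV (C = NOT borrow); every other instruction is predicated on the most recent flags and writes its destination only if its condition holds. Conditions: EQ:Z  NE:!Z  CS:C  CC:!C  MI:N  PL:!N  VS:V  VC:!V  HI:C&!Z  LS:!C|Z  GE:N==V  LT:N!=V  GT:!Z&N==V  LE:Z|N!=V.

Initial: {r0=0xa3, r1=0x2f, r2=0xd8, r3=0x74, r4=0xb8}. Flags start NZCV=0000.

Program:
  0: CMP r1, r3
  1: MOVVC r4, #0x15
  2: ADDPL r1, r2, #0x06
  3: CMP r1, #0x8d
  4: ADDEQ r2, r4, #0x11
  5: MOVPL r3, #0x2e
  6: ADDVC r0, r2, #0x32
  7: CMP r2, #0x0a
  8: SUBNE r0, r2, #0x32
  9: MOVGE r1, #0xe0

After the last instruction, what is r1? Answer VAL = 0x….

0: ✓ CMP  NZCV=1000
1: ✓ MOVVC  r4←0x15
2: · ADDPL
3: ✓ CMP  NZCV=1001
4: · ADDEQ
5: · MOVPL
6: · ADDVC
7: ✓ CMP  NZCV=1010
8: ✓ SUBNE  r0←0xa6
9: · MOVGE

VAL = 0x2f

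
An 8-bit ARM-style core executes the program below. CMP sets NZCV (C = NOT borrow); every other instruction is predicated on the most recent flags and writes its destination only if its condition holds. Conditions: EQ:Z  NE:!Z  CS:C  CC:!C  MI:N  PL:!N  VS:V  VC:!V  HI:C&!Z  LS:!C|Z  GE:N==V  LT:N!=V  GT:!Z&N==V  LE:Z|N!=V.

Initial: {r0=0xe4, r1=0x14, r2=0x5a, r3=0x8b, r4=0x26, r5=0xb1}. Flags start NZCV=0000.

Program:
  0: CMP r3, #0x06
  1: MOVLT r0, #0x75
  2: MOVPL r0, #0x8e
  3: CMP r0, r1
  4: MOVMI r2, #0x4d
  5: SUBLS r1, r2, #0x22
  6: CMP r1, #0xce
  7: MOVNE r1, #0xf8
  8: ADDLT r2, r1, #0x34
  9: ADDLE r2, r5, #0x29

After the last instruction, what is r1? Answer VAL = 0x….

VAL = 0xf8

0: ✓ CMP  NZCV=1010
1: ✓ MOVLT  r0←0x75
2: · MOVPL
3: ✓ CMP  NZCV=0010
4: · MOVMI
5: · SUBLS
6: ✓ CMP  NZCV=0000
7: ✓ MOVNE  r1←0xf8
8: · ADDLT
9: · ADDLE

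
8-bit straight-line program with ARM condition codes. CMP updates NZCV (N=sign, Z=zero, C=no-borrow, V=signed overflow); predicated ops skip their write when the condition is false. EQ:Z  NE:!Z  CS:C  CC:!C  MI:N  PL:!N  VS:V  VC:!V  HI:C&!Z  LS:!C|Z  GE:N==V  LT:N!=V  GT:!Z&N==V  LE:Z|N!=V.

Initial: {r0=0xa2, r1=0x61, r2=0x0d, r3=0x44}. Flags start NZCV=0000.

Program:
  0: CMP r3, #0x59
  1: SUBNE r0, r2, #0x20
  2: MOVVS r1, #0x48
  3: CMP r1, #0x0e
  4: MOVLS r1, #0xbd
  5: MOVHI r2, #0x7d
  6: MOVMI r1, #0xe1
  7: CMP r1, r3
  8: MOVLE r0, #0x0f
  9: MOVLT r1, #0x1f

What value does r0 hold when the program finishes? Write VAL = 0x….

VAL = 0xed

0: ✓ CMP  NZCV=1000
1: ✓ SUBNE  r0←0xed
2: · MOVVS
3: ✓ CMP  NZCV=0010
4: · MOVLS
5: ✓ MOVHI  r2←0x7d
6: · MOVMI
7: ✓ CMP  NZCV=0010
8: · MOVLE
9: · MOVLT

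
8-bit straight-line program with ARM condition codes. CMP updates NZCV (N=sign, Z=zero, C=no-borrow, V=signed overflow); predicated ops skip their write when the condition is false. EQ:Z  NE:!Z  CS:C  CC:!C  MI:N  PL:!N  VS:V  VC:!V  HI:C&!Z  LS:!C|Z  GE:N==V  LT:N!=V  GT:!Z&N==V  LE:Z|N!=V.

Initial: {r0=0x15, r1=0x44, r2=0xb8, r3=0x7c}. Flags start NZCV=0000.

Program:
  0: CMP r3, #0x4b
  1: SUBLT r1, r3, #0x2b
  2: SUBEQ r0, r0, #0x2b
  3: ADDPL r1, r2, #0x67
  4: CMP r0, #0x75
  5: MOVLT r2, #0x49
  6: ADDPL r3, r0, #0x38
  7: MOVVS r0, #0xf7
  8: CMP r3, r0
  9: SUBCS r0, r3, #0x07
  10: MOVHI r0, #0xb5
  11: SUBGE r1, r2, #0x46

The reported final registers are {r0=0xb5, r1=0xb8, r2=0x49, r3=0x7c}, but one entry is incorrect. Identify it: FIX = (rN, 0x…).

0: ✓ CMP  NZCV=0010
1: · SUBLT
2: · SUBEQ
3: ✓ ADDPL  r1←0x1f
4: ✓ CMP  NZCV=1000
5: ✓ MOVLT  r2←0x49
6: · ADDPL
7: · MOVVS
8: ✓ CMP  NZCV=0010
9: ✓ SUBCS  r0←0x75
10: ✓ MOVHI  r0←0xb5
11: ✓ SUBGE  r1←0x03

FIX = (r1, 0x03)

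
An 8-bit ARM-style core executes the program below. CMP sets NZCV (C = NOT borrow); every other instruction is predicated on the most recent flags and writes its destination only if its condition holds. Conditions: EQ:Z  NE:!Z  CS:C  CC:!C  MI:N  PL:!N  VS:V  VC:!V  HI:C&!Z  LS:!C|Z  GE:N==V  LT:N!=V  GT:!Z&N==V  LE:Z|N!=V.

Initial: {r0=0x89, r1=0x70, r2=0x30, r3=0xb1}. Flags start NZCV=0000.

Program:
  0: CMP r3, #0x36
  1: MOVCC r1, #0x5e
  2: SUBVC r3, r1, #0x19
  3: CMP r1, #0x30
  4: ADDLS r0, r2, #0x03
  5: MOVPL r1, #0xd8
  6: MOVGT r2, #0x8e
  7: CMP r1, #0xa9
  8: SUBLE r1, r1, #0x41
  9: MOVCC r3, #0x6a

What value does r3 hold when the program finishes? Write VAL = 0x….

[0] flags=0011 → (cmp)
[1] flags=0011 CC?F → skip
[2] flags=0011 VC?F → skip
[3] flags=0010 → (cmp)
[4] flags=0010 LS?F → skip
[5] flags=0010 PL?T → r1=0xd8
[6] flags=0010 GT?T → r2=0x8e
[7] flags=0010 → (cmp)
[8] flags=0010 LE?F → skip
[9] flags=0010 CC?F → skip

VAL = 0xb1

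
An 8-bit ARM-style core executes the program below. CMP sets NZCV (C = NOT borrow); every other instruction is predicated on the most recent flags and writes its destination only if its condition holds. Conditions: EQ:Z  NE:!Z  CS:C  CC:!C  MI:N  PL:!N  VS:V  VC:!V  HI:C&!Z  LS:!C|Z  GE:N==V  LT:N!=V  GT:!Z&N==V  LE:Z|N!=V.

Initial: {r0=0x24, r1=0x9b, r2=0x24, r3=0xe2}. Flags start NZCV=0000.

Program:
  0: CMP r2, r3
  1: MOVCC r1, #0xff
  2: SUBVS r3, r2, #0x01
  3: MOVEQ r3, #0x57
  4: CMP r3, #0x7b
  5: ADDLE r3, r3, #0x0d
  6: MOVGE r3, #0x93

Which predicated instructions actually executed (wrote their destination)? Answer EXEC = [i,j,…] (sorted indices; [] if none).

EXEC = [1,5]

[0] flags=0000 → (cmp)
[1] flags=0000 CC?T → r1=0xff
[2] flags=0000 VS?F → skip
[3] flags=0000 EQ?F → skip
[4] flags=0011 → (cmp)
[5] flags=0011 LE?T → r3=0xef
[6] flags=0011 GE?F → skip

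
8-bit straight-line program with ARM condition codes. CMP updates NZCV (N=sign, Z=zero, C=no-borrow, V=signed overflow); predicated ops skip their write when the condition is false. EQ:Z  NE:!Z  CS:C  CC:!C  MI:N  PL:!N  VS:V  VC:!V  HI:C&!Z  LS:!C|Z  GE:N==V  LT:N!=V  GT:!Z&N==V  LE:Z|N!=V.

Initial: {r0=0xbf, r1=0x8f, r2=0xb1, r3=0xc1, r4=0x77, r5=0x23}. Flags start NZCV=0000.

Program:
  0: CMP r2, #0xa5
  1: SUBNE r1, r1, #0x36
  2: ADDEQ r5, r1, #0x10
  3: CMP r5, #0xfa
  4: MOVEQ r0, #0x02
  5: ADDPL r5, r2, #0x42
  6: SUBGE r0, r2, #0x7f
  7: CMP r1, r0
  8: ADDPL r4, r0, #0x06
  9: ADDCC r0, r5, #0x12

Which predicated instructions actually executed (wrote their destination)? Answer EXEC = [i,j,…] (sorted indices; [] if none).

EXEC = [1,5,6,8]

[0] flags=0010 → (cmp)
[1] flags=0010 NE?T → r1=0x59
[2] flags=0010 EQ?F → skip
[3] flags=0000 → (cmp)
[4] flags=0000 EQ?F → skip
[5] flags=0000 PL?T → r5=0xf3
[6] flags=0000 GE?T → r0=0x32
[7] flags=0010 → (cmp)
[8] flags=0010 PL?T → r4=0x38
[9] flags=0010 CC?F → skip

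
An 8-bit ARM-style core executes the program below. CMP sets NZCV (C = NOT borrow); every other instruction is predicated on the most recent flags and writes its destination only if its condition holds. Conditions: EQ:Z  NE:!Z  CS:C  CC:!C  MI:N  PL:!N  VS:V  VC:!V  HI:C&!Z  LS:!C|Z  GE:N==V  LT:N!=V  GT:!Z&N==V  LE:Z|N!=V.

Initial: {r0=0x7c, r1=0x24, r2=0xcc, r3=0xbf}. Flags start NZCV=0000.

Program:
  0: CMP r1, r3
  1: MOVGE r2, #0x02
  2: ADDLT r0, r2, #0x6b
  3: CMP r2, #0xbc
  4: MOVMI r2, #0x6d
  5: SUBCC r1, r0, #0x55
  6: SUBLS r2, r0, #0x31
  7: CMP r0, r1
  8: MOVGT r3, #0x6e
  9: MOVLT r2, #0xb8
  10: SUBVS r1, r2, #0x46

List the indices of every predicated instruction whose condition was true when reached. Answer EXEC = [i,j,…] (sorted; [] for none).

EXEC = [1,5,6,8]

[0] flags=0000 → (cmp)
[1] flags=0000 GE?T → r2=0x02
[2] flags=0000 LT?F → skip
[3] flags=0000 → (cmp)
[4] flags=0000 MI?F → skip
[5] flags=0000 CC?T → r1=0x27
[6] flags=0000 LS?T → r2=0x4b
[7] flags=0010 → (cmp)
[8] flags=0010 GT?T → r3=0x6e
[9] flags=0010 LT?F → skip
[10] flags=0010 VS?F → skip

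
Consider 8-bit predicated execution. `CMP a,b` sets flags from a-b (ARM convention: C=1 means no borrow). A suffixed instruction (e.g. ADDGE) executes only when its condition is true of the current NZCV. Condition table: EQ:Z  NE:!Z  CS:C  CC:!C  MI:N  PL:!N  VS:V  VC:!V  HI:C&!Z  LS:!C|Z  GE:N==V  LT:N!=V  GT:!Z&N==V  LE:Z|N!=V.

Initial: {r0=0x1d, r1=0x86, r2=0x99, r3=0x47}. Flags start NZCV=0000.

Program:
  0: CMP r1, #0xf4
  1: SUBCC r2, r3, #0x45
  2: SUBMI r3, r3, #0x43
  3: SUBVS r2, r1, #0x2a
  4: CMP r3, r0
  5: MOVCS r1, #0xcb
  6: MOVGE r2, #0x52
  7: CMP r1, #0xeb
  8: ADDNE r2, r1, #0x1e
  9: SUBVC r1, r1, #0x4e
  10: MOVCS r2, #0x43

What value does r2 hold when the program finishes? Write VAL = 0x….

[0] flags=1000 → (cmp)
[1] flags=1000 CC?T → r2=0x02
[2] flags=1000 MI?T → r3=0x04
[3] flags=1000 VS?F → skip
[4] flags=1000 → (cmp)
[5] flags=1000 CS?F → skip
[6] flags=1000 GE?F → skip
[7] flags=1000 → (cmp)
[8] flags=1000 NE?T → r2=0xa4
[9] flags=1000 VC?T → r1=0x38
[10] flags=1000 CS?F → skip

VAL = 0xa4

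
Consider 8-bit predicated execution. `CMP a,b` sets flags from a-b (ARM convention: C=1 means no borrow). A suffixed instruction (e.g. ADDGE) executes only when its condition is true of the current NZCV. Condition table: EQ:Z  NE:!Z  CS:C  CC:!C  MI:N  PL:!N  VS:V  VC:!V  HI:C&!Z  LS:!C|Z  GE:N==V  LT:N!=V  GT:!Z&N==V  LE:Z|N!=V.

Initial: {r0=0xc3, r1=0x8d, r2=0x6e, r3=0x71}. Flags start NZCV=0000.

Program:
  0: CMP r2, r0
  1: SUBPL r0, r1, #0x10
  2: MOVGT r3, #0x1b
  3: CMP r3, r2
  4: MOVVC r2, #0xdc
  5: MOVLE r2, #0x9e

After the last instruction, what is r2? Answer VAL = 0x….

0: ✓ CMP  NZCV=1001
1: · SUBPL
2: ✓ MOVGT  r3←0x1b
3: ✓ CMP  NZCV=1000
4: ✓ MOVVC  r2←0xdc
5: ✓ MOVLE  r2←0x9e

VAL = 0x9e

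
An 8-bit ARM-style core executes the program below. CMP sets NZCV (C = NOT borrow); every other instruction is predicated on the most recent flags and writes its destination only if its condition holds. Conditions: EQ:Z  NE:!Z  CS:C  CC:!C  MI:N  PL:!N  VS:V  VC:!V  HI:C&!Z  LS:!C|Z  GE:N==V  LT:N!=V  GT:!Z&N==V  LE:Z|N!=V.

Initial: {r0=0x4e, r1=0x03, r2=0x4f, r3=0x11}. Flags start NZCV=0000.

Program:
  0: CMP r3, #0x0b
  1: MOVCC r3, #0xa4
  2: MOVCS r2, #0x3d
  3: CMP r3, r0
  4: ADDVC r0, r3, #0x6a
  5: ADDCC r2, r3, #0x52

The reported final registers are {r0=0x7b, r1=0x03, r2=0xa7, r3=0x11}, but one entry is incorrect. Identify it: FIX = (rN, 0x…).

FIX = (r2, 0x63)

0: ✓ CMP  NZCV=0010
1: · MOVCC
2: ✓ MOVCS  r2←0x3d
3: ✓ CMP  NZCV=1000
4: ✓ ADDVC  r0←0x7b
5: ✓ ADDCC  r2←0x63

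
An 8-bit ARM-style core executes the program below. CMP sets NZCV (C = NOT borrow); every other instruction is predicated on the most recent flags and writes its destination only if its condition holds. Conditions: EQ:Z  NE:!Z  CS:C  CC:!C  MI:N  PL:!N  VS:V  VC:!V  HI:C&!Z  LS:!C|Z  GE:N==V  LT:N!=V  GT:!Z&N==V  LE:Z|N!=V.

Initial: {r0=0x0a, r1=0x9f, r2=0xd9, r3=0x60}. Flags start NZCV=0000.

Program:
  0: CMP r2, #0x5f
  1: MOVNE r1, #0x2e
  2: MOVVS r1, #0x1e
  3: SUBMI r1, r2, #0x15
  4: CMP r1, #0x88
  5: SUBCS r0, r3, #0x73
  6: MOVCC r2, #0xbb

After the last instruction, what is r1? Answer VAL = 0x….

VAL = 0x1e

0: ✓ CMP  NZCV=0011
1: ✓ MOVNE  r1←0x2e
2: ✓ MOVVS  r1←0x1e
3: · SUBMI
4: ✓ CMP  NZCV=1001
5: · SUBCS
6: ✓ MOVCC  r2←0xbb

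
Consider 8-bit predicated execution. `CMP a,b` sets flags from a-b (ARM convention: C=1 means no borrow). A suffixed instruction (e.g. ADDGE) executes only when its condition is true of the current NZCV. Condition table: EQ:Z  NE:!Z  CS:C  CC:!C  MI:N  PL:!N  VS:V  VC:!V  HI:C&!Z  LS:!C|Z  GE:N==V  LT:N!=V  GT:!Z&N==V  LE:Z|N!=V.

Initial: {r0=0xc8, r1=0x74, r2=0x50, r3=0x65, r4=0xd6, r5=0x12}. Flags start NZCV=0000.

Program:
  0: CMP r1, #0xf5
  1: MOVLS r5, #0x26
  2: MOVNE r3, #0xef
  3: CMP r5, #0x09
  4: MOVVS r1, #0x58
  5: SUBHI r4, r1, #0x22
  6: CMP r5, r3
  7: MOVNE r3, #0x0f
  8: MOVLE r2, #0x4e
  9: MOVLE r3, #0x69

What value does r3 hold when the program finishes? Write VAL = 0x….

VAL = 0x0f

0: ✓ CMP  NZCV=0000
1: ✓ MOVLS  r5←0x26
2: ✓ MOVNE  r3←0xef
3: ✓ CMP  NZCV=0010
4: · MOVVS
5: ✓ SUBHI  r4←0x52
6: ✓ CMP  NZCV=0000
7: ✓ MOVNE  r3←0x0f
8: · MOVLE
9: · MOVLE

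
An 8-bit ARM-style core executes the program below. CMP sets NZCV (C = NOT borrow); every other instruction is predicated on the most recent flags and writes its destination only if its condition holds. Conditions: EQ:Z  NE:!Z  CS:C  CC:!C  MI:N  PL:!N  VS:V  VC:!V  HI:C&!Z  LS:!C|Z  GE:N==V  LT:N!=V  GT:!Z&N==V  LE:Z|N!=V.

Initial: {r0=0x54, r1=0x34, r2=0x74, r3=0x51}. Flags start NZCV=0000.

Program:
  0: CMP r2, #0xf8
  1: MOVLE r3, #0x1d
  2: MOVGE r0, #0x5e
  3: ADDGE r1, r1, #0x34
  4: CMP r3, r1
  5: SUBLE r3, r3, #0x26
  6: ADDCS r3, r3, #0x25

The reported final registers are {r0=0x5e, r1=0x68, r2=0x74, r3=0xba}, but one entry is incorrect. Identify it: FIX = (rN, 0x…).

[0] flags=0000 → (cmp)
[1] flags=0000 LE?F → skip
[2] flags=0000 GE?T → r0=0x5e
[3] flags=0000 GE?T → r1=0x68
[4] flags=1000 → (cmp)
[5] flags=1000 LE?T → r3=0x2b
[6] flags=1000 CS?F → skip

FIX = (r3, 0x2b)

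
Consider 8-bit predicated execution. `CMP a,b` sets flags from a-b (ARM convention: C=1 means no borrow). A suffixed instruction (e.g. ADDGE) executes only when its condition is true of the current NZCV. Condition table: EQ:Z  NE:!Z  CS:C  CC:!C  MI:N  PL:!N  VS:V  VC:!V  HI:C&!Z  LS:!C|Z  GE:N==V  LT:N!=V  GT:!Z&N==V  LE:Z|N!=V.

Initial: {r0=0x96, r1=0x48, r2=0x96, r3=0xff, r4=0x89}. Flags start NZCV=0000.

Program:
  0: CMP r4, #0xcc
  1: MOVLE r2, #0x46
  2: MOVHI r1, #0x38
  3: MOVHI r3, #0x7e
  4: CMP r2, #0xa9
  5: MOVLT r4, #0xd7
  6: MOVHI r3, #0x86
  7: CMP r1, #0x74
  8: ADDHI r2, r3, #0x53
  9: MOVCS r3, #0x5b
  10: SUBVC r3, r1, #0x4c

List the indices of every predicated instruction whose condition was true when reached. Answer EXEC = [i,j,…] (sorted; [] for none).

[0] flags=1000 → (cmp)
[1] flags=1000 LE?T → r2=0x46
[2] flags=1000 HI?F → skip
[3] flags=1000 HI?F → skip
[4] flags=1001 → (cmp)
[5] flags=1001 LT?F → skip
[6] flags=1001 HI?F → skip
[7] flags=1000 → (cmp)
[8] flags=1000 HI?F → skip
[9] flags=1000 CS?F → skip
[10] flags=1000 VC?T → r3=0xfc

EXEC = [1,10]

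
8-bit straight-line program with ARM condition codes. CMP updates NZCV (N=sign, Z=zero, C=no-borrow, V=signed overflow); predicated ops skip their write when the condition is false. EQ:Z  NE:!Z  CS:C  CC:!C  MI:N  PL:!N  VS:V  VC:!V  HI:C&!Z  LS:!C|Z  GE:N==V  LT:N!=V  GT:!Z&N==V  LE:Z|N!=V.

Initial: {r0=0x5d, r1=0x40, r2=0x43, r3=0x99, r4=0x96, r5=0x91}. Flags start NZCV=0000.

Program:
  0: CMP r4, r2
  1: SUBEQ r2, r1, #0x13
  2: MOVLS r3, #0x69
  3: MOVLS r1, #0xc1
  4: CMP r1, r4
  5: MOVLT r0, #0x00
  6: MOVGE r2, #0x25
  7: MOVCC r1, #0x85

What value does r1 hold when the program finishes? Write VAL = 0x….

0: ✓ CMP  NZCV=0011
1: · SUBEQ
2: · MOVLS
3: · MOVLS
4: ✓ CMP  NZCV=1001
5: · MOVLT
6: ✓ MOVGE  r2←0x25
7: ✓ MOVCC  r1←0x85

VAL = 0x85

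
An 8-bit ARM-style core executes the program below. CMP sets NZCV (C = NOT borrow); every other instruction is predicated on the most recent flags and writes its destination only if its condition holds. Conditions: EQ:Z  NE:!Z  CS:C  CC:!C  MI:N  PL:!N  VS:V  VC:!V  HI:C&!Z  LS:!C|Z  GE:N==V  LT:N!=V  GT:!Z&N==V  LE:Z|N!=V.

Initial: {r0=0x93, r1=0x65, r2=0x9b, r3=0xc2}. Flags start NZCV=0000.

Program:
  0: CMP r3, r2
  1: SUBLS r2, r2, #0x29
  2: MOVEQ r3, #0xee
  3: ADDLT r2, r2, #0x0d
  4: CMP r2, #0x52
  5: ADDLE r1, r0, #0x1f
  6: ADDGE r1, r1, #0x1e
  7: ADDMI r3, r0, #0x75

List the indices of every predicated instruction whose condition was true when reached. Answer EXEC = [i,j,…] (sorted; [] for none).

[0] flags=0010 → (cmp)
[1] flags=0010 LS?F → skip
[2] flags=0010 EQ?F → skip
[3] flags=0010 LT?F → skip
[4] flags=0011 → (cmp)
[5] flags=0011 LE?T → r1=0xb2
[6] flags=0011 GE?F → skip
[7] flags=0011 MI?F → skip

EXEC = [5]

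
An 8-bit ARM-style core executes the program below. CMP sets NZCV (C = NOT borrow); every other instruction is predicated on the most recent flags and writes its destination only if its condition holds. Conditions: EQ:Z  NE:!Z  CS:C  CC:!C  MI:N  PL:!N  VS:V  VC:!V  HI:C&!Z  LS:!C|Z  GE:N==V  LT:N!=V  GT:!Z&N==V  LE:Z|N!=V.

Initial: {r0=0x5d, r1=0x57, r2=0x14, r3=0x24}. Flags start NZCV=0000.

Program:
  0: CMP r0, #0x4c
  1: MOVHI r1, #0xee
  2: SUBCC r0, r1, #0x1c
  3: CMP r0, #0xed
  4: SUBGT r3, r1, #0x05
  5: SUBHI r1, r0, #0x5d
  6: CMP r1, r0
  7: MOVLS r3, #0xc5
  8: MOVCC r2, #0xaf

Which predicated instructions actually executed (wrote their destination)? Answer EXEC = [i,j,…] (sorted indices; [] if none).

EXEC = [1,4]

0: ✓ CMP  NZCV=0010
1: ✓ MOVHI  r1←0xee
2: · SUBCC
3: ✓ CMP  NZCV=0000
4: ✓ SUBGT  r3←0xe9
5: · SUBHI
6: ✓ CMP  NZCV=1010
7: · MOVLS
8: · MOVCC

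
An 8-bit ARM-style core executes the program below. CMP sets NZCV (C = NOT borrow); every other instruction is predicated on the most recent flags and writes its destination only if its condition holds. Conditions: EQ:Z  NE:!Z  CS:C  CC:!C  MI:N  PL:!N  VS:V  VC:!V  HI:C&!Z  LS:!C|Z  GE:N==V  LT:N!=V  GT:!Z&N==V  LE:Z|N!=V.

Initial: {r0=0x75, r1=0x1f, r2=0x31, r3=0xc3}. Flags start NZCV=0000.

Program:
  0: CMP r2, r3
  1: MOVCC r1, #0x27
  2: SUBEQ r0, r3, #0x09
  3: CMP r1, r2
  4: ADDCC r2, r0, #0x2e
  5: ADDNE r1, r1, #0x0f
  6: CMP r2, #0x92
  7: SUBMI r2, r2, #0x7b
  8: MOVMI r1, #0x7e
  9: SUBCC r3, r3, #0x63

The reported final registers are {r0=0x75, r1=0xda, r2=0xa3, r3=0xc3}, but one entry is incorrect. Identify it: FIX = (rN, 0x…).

FIX = (r1, 0x36)

[0] flags=0000 → (cmp)
[1] flags=0000 CC?T → r1=0x27
[2] flags=0000 EQ?F → skip
[3] flags=1000 → (cmp)
[4] flags=1000 CC?T → r2=0xa3
[5] flags=1000 NE?T → r1=0x36
[6] flags=0010 → (cmp)
[7] flags=0010 MI?F → skip
[8] flags=0010 MI?F → skip
[9] flags=0010 CC?F → skip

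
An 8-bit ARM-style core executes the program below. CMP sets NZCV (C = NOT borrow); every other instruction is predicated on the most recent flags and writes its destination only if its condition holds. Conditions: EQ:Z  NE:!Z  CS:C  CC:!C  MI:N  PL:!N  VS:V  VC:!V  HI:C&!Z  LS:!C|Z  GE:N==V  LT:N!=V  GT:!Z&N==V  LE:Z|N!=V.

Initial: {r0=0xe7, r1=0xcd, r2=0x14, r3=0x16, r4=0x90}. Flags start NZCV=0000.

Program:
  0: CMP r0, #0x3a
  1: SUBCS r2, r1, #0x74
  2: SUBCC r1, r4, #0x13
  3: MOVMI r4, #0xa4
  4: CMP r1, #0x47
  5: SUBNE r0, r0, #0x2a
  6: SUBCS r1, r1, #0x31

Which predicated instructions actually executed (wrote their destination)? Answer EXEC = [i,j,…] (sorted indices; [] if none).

EXEC = [1,3,5,6]

[0] flags=1010 → (cmp)
[1] flags=1010 CS?T → r2=0x59
[2] flags=1010 CC?F → skip
[3] flags=1010 MI?T → r4=0xa4
[4] flags=1010 → (cmp)
[5] flags=1010 NE?T → r0=0xbd
[6] flags=1010 CS?T → r1=0x9c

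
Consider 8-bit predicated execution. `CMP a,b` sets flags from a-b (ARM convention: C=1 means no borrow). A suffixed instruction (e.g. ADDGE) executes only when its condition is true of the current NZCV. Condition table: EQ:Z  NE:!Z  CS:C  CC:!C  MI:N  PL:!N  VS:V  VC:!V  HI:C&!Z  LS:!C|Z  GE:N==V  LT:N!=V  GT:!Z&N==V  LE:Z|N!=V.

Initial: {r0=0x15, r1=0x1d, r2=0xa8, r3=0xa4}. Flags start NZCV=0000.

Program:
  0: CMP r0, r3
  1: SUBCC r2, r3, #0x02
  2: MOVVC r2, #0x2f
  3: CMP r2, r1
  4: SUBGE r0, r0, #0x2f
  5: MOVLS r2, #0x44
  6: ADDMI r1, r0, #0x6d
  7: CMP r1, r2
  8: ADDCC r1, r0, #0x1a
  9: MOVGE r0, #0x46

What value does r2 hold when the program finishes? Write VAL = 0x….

VAL = 0x2f

0: ✓ CMP  NZCV=0000
1: ✓ SUBCC  r2←0xa2
2: ✓ MOVVC  r2←0x2f
3: ✓ CMP  NZCV=0010
4: ✓ SUBGE  r0←0xe6
5: · MOVLS
6: · ADDMI
7: ✓ CMP  NZCV=1000
8: ✓ ADDCC  r1←0x00
9: · MOVGE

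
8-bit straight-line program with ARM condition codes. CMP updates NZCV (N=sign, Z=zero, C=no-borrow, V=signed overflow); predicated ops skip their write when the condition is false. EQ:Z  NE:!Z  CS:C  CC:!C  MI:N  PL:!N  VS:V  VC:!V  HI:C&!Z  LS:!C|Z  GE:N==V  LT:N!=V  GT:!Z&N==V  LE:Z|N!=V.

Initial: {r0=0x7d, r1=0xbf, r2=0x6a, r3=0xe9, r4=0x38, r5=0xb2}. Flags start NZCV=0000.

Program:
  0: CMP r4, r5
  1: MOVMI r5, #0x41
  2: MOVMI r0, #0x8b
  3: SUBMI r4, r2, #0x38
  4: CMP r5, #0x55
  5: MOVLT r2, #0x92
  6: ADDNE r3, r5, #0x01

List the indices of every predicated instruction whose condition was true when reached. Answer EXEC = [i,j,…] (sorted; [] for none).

EXEC = [1,2,3,5,6]

0: ✓ CMP  NZCV=1001
1: ✓ MOVMI  r5←0x41
2: ✓ MOVMI  r0←0x8b
3: ✓ SUBMI  r4←0x32
4: ✓ CMP  NZCV=1000
5: ✓ MOVLT  r2←0x92
6: ✓ ADDNE  r3←0x42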